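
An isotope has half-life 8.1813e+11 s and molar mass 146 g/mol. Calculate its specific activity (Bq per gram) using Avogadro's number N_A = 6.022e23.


lambda = ln(2) / t_half = ln(2) / 8.1813e+11 = 8.472335e-13 /s
SA = lambda * N_A / M
SA = 8.472335e-13 * 6.022e23 / 146
SA = 3.4945e+09 Bq/g

3.4945e+09


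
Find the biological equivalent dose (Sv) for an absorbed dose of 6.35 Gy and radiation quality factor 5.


H = D * Q
H = 6.35 * 5
H = 31.750 Sv

31.750


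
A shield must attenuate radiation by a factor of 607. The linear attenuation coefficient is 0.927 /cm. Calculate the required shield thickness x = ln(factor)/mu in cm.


x = ln(factor) / mu
x = ln(607) / 0.927
x = 6.9132 cm

6.9132


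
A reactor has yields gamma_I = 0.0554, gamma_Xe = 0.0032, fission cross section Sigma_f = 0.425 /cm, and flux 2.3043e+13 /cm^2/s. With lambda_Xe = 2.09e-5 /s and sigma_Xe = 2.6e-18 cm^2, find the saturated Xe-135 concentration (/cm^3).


Xe_eq = (gamma_I + gamma_Xe) * Sigma_f * phi / (lambda_Xe + sigma_Xe * phi)
Numerator = (0.0554 + 0.0032) * 0.425 * 2.3043e+13 = 5.738859e+11
Denominator = 2.09e-5 + 2.6e-18 * 2.3043e+13 = 8.081180e-05
Xe_eq = 5.738859e+11 / 8.081180e-05 = 7.1015e+15 /cm^3

7.1015e+15


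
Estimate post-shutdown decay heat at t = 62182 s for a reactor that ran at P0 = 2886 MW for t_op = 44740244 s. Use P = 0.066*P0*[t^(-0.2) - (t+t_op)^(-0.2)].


P/P0 = 0.066 * [t^(-0.2) - (t + t_op)^(-0.2)]
P/P0 = 0.066 * [62182^(-0.2) - (62182 + 44740244)^(-0.2)]
P/P0 = 0.066 * [0.1099682 - 0.02949441] = 0.005311270
P = 2886 * 0.005311270 = 15.328 MW

15.328


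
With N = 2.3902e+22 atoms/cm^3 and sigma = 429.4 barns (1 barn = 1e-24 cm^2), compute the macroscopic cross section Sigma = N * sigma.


Sigma = N * sigma_barns * 1e-24
Sigma = 2.3902e+22 * 429.4 * 1e-24
Sigma = 10.264 /cm

10.264


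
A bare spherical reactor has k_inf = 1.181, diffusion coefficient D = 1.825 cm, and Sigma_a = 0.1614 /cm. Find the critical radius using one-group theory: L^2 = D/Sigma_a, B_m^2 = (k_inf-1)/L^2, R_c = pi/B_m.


L^2 = D / Sigma_a = 1.825 / 0.1614 = 11.30731 cm^2
B_m^2 = (k_inf - 1) / L^2 = (1.181 - 1) / 11.30731 = 0.01600734 /cm^2
For a bare sphere: B_g = pi/R, so R_c = pi / sqrt(B_m^2)
R_c = pi / sqrt(0.01600734) = 24.831 cm

24.831


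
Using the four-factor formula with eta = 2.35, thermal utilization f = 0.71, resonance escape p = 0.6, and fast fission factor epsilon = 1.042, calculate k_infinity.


k_inf = eta * f * p * epsilon
k_inf = 2.35 * 0.71 * 0.6 * 1.042
k_inf = 1.0431

1.0431


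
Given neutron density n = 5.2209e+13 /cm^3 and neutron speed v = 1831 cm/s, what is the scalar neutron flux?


phi = n * v
phi = 5.2209e+13 * 1831
phi = 9.5595e+16 /cm^2/s

9.5595e+16


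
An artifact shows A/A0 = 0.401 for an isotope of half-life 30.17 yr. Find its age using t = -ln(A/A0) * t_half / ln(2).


lambda = ln(2) / t_half = ln(2) / 30.17 = 0.02297472 /yr
t = -ln(A/A0) / lambda
t = -ln(0.401) / 0.02297472
t = 39.774 yr

39.774


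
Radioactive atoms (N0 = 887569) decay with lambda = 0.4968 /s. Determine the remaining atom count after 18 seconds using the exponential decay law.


N = N0 * exp(-lambda * t)
N = 887569 * exp(-0.4968 * 18)
N = 116.03

116.03


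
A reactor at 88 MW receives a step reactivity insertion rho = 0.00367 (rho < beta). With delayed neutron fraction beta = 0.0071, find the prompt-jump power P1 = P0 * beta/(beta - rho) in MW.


P1/P0 = beta / (beta - rho)
P1/P0 = 0.0071 / (0.0071 - 0.00367) = 2.069971
P1 = 88 * 2.069971 = 182.16 MW

182.16


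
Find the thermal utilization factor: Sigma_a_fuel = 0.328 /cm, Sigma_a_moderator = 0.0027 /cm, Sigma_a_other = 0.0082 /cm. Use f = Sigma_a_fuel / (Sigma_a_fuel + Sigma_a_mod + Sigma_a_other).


f = Sigma_a_fuel / (Sigma_a_fuel + Sigma_a_mod + Sigma_a_other)
f = 0.328 / (0.328 + 0.0027 + 0.0082)
f = 0.96784

0.96784


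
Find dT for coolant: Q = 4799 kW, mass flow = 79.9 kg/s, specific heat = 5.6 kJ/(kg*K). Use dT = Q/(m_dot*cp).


dT = Q / (m_dot * cp)
dT = 4799 / (79.9 * 5.6)
dT = 10.725 C

10.725


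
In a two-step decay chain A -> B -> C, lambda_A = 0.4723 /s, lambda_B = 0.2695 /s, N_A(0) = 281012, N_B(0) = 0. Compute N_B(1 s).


N_B(t) = lambda_A * N_A0 / (lambda_B - lambda_A) * [exp(-lambda_A*t) - exp(-lambda_B*t)]
exp(-0.4723*1) = 0.6235664; exp(-0.2695*1) = 0.7637613
N_B = 0.4723 * 281012 / (0.2695 - 0.4723) * (0.6235664 - 0.7637613)
N_B = 91750

91750


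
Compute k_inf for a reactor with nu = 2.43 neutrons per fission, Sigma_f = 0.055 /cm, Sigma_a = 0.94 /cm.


k_inf = nu * Sigma_f / Sigma_a
k_inf = 2.43 * 0.055 / 0.94
k_inf = 0.14218

0.14218


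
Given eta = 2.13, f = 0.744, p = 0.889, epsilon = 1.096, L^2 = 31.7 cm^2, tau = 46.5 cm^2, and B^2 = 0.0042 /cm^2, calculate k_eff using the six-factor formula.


k_inf = eta*f*p*eps = 2.13*0.744*0.889*1.096 = 1.544062
P_TNL = 1/(1 + L^2*B^2) = 1/(1 + 31.7*0.0042) = 0.8825035
P_FNL = exp(-B^2*tau) = exp(-0.0042*46.5) = 0.8225878
k_eff = k_inf * P_TNL * P_FNL = 1.544062 * 0.8825035 * 0.8225878
k_eff = 1.1209

1.1209


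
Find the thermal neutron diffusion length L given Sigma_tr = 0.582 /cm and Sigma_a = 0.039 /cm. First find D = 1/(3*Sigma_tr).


D = 1 / (3 * Sigma_tr) = 1 / (3 * 0.582) = 0.5727377 cm
L = sqrt(D / Sigma_a)
L = sqrt(0.5727377 / 0.039)
L = 3.8322 cm

3.8322


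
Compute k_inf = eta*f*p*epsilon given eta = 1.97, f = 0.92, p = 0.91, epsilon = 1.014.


k_inf = eta * f * p * epsilon
k_inf = 1.97 * 0.92 * 0.91 * 1.014
k_inf = 1.6724

1.6724


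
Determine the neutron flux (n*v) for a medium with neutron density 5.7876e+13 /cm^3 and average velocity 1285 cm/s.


phi = n * v
phi = 5.7876e+13 * 1285
phi = 7.4371e+16 /cm^2/s

7.4371e+16


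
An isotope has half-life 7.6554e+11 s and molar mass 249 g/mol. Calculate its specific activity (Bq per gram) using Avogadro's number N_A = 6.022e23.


lambda = ln(2) / t_half = ln(2) / 7.6554e+11 = 9.054356e-13 /s
SA = lambda * N_A / M
SA = 9.054356e-13 * 6.022e23 / 249
SA = 2.1898e+09 Bq/g

2.1898e+09


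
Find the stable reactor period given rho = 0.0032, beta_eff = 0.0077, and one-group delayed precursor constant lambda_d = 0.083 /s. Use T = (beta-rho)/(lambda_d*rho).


T = (beta - rho) / (lambda_d * rho)
T = (0.0077 - 0.0032) / (0.083 * 0.0032)
T = 16.943 s

16.943


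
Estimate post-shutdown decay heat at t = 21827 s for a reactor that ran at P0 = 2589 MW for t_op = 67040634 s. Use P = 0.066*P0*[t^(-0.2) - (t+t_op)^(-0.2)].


P/P0 = 0.066 * [t^(-0.2) - (t + t_op)^(-0.2)]
P/P0 = 0.066 * [21827^(-0.2) - (21827 + 67040634)^(-0.2)]
P/P0 = 0.066 * [0.1355817 - 0.02720847] = 0.007152633
P = 2589 * 0.007152633 = 18.518 MW

18.518


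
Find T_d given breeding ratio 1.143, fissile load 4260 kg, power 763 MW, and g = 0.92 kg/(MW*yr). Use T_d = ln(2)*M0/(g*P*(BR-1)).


Breeding gain G = BR - 1 = 1.143 - 1 = 0.143
Fissile production rate = g * P * G = 0.92 * 763 * 0.143 = 100.38028 kg/yr
T_d = ln(2) * M0 / (g * P * G)
T_d = ln(2) * 4260 / 100.38028 = 29.416 yr

29.416


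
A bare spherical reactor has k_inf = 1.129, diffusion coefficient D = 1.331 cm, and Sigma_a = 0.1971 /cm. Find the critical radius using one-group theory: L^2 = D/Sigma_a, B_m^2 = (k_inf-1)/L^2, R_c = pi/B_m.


L^2 = D / Sigma_a = 1.331 / 0.1971 = 6.752917 cm^2
B_m^2 = (k_inf - 1) / L^2 = (1.129 - 1) / 6.752917 = 0.01910286 /cm^2
For a bare sphere: B_g = pi/R, so R_c = pi / sqrt(B_m^2)
R_c = pi / sqrt(0.01910286) = 22.730 cm

22.730


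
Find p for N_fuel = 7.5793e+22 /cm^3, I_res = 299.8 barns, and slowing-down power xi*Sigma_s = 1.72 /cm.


p = exp(-N * I * 1e-24 / (xi*Sigma_s))
p = exp(-7.5793e+22 * 299.8 * 1e-24 / 1.72)
p = 1.8305e-06

1.8305e-06


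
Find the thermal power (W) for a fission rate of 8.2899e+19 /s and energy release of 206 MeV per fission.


P = fission_rate * E_MeV * 1.602e-13
P = 8.2899e+19 * 206 * 1.602e-13
P = 2.7358e+09 W

2.7358e+09


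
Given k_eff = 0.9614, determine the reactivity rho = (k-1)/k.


rho = (k_eff - 1) / k_eff
rho = (0.9614 - 1) / 0.9614
rho = -0.040150

-0.040150


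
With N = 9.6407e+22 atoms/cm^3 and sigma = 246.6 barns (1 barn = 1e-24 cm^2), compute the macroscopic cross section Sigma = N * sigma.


Sigma = N * sigma_barns * 1e-24
Sigma = 9.6407e+22 * 246.6 * 1e-24
Sigma = 23.774 /cm

23.774


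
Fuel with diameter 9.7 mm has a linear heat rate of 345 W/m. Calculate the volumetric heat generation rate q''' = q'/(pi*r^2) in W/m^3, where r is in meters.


r = D / 2 / 1000 = 9.7 / 2 / 1000 = 0.00485 m
q''' = q' / (pi * r^2)
q''' = 345 / (pi * 0.00485^2)
q''' = 4.6686e+06 W/m^3

4.6686e+06


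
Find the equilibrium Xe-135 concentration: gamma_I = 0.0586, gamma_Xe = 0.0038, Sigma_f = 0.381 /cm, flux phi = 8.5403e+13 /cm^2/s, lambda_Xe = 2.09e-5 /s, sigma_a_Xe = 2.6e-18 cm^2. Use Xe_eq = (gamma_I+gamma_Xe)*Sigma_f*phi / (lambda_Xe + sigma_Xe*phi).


Xe_eq = (gamma_I + gamma_Xe) * Sigma_f * phi / (lambda_Xe + sigma_Xe * phi)
Numerator = (0.0586 + 0.0038) * 0.381 * 8.5403e+13 = 2.030405e+12
Denominator = 2.09e-5 + 2.6e-18 * 8.5403e+13 = 2.429478e-04
Xe_eq = 2.030405e+12 / 2.429478e-04 = 8.3574e+15 /cm^3

8.3574e+15


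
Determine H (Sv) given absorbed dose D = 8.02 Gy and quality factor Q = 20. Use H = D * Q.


H = D * Q
H = 8.02 * 20
H = 160.40 Sv

160.40


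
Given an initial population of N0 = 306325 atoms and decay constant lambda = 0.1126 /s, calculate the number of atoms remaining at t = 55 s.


N = N0 * exp(-lambda * t)
N = 306325 * exp(-0.1126 * 55)
N = 626.03

626.03


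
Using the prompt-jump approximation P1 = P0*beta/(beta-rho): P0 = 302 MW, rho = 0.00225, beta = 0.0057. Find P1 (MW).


P1/P0 = beta / (beta - rho)
P1/P0 = 0.0057 / (0.0057 - 0.00225) = 1.652174
P1 = 302 * 1.652174 = 498.96 MW

498.96


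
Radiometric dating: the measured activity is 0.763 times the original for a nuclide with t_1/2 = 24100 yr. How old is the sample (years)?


lambda = ln(2) / t_half = ln(2) / 24100 = 2.876129e-05 /yr
t = -ln(A/A0) / lambda
t = -ln(0.763) / 2.876129e-05
t = 9404.9 yr

9404.9


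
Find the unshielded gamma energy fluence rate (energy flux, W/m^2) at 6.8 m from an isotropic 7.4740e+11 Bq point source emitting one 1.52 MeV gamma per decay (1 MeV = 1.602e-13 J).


psi = A * E * 1.602e-13 / (4*pi*r^2)
psi = 7.4740e+11 * 1.52 * 1.602e-13 / (4*pi*6.8^2)
psi = 3.1321e-04 W/m^2

3.1321e-04


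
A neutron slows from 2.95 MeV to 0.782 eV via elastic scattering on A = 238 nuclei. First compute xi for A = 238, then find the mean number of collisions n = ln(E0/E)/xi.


xi = 1 + (A-1)^2/(2A)*ln((A-1)/(A+1)) = 0.008379872 (for A = 238)
n = ln(E0/E) / xi
n = ln(2.95e6 / 0.782) / 0.008379872
n = ln(3.772379e+06) / 0.008379872 = 1807.1

1807.1


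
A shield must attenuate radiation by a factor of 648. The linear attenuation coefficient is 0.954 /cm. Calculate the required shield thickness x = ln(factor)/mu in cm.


x = ln(factor) / mu
x = ln(648) / 0.954
x = 6.7860 cm

6.7860


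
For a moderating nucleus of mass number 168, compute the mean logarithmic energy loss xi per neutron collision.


xi = 1 + (A-1)^2/(2A) * ln((A-1)/(A+1))
xi = 1 + (168-1)^2/(2*168) * ln((168-1)/(168 +1))
xi = 0.011858

0.011858


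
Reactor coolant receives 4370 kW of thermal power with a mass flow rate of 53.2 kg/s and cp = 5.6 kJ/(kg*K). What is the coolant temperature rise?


dT = Q / (m_dot * cp)
dT = 4370 / (53.2 * 5.6)
dT = 14.668 C

14.668


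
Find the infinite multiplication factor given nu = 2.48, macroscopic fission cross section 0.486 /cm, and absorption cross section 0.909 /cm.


k_inf = nu * Sigma_f / Sigma_a
k_inf = 2.48 * 0.486 / 0.909
k_inf = 1.3259

1.3259


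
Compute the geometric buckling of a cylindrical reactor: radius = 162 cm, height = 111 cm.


B^2 = (2.405/R)^2 + (pi/H)^2
B^2 = (2.405/162)^2 + (pi/111)^2
B^2 = 0.0010214 /cm^2

0.0010214


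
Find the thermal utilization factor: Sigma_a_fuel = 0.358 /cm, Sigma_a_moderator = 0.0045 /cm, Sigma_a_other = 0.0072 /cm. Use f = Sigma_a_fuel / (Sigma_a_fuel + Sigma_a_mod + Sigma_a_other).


f = Sigma_a_fuel / (Sigma_a_fuel + Sigma_a_mod + Sigma_a_other)
f = 0.358 / (0.358 + 0.0045 + 0.0072)
f = 0.96835

0.96835


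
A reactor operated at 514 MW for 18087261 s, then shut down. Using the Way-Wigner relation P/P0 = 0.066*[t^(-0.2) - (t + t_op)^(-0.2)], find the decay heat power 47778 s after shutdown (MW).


P/P0 = 0.066 * [t^(-0.2) - (t + t_op)^(-0.2)]
P/P0 = 0.066 * [47778^(-0.2) - (47778 + 18087261)^(-0.2)]
P/P0 = 0.066 * [0.1159189 - 0.03534242] = 0.005318048
P = 514 * 0.005318048 = 2.7335 MW

2.7335


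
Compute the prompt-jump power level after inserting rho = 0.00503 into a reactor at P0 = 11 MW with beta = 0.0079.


P1/P0 = beta / (beta - rho)
P1/P0 = 0.0079 / (0.0079 - 0.00503) = 2.752613
P1 = 11 * 2.752613 = 30.279 MW

30.279


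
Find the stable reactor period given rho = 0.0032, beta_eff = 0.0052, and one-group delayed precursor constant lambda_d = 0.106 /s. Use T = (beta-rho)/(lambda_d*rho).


T = (beta - rho) / (lambda_d * rho)
T = (0.0052 - 0.0032) / (0.106 * 0.0032)
T = 5.8962 s

5.8962


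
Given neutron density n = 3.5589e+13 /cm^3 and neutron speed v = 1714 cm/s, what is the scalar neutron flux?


phi = n * v
phi = 3.5589e+13 * 1714
phi = 6.1000e+16 /cm^2/s

6.1000e+16


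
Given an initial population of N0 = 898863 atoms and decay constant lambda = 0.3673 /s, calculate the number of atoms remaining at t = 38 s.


N = N0 * exp(-lambda * t)
N = 898863 * exp(-0.3673 * 38)
N = 0.77996

0.77996


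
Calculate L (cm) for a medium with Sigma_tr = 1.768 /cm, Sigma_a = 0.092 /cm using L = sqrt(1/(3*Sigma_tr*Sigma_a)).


D = 1 / (3 * Sigma_tr) = 1 / (3 * 1.768) = 0.1885370 cm
L = sqrt(D / Sigma_a)
L = sqrt(0.1885370 / 0.092)
L = 1.4315 cm

1.4315


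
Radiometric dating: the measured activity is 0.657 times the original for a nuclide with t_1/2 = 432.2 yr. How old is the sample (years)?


lambda = ln(2) / t_half = ln(2) / 432.2 = 0.001603765 /yr
t = -ln(A/A0) / lambda
t = -ln(0.657) / 0.001603765
t = 261.93 yr

261.93


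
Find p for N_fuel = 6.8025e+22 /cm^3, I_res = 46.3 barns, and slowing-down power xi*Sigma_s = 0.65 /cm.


p = exp(-N * I * 1e-24 / (xi*Sigma_s))
p = exp(-6.8025e+22 * 46.3 * 1e-24 / 0.65)
p = 0.0078639

0.0078639


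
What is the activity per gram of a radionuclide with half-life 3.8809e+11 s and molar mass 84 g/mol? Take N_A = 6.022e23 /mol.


lambda = ln(2) / t_half = ln(2) / 3.8809e+11 = 1.786048e-12 /s
SA = lambda * N_A / M
SA = 1.786048e-12 * 6.022e23 / 84
SA = 1.2804e+10 Bq/g

1.2804e+10


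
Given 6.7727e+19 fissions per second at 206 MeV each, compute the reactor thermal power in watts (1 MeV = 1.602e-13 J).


P = fission_rate * E_MeV * 1.602e-13
P = 6.7727e+19 * 206 * 1.602e-13
P = 2.2351e+09 W

2.2351e+09


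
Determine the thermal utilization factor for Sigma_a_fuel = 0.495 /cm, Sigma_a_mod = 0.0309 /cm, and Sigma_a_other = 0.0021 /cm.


f = Sigma_a_fuel / (Sigma_a_fuel + Sigma_a_mod + Sigma_a_other)
f = 0.495 / (0.495 + 0.0309 + 0.0021)
f = 0.93750

0.93750


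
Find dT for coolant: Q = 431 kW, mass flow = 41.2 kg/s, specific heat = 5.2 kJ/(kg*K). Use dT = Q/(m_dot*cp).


dT = Q / (m_dot * cp)
dT = 431 / (41.2 * 5.2)
dT = 2.0118 C

2.0118


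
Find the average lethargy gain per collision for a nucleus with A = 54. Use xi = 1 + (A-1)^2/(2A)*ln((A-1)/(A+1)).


xi = 1 + (A-1)^2/(2A) * ln((A-1)/(A+1))
xi = 1 + (54-1)^2/(2*54) * ln((54-1)/(54 +1))
xi = 0.036584

0.036584


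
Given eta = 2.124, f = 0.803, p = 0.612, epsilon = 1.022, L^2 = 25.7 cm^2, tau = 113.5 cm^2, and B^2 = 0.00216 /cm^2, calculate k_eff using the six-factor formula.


k_inf = eta*f*p*eps = 2.124*0.803*0.612*1.022 = 1.066774
P_TNL = 1/(1 + L^2*B^2) = 1/(1 + 25.7*0.00216) = 0.9474075
P_FNL = exp(-B^2*tau) = exp(-0.00216*113.5) = 0.7825793
k_eff = k_inf * P_TNL * P_FNL = 1.066774 * 0.9474075 * 0.7825793
k_eff = 0.79093

0.79093


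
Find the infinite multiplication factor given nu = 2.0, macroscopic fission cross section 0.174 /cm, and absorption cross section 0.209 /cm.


k_inf = nu * Sigma_f / Sigma_a
k_inf = 2.0 * 0.174 / 0.209
k_inf = 1.6651

1.6651


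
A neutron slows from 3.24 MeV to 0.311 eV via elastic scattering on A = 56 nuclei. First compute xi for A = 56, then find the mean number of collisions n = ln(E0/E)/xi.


xi = 1 + (A-1)^2/(2A)*ln((A-1)/(A+1)) = 0.03529286 (for A = 56)
n = ln(E0/E) / xi
n = ln(3.24e6 / 0.311) / 0.03529286
n = ln(1.041801e+07) / 0.03529286 = 457.86

457.86


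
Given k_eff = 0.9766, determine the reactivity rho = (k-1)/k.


rho = (k_eff - 1) / k_eff
rho = (0.9766 - 1) / 0.9766
rho = -0.023961

-0.023961


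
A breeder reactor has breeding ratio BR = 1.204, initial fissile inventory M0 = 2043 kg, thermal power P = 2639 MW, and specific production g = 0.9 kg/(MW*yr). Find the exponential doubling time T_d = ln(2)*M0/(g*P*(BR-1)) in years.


Breeding gain G = BR - 1 = 1.204 - 1 = 0.204
Fissile production rate = g * P * G = 0.9 * 2639 * 0.204 = 484.5204 kg/yr
T_d = ln(2) * M0 / (g * P * G)
T_d = ln(2) * 2043 / 484.5204 = 2.9227 yr

2.9227


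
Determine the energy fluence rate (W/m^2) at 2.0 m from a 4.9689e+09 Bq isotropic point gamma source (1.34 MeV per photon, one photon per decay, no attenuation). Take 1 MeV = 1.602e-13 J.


psi = A * E * 1.602e-13 / (4*pi*r^2)
psi = 4.9689e+09 * 1.34 * 1.602e-13 / (4*pi*2.0^2)
psi = 2.1221e-05 W/m^2

2.1221e-05


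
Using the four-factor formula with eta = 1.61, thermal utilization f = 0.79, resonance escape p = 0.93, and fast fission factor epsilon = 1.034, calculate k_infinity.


k_inf = eta * f * p * epsilon
k_inf = 1.61 * 0.79 * 0.93 * 1.034
k_inf = 1.2231

1.2231


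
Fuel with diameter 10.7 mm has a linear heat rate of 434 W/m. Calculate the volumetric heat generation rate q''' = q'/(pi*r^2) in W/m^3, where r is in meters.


r = D / 2 / 1000 = 10.7 / 2 / 1000 = 0.00535 m
q''' = q' / (pi * r^2)
q''' = 434 / (pi * 0.00535^2)
q''' = 4.8265e+06 W/m^3

4.8265e+06


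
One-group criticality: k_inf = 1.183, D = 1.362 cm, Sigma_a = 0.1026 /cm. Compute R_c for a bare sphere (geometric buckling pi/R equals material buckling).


L^2 = D / Sigma_a = 1.362 / 0.1026 = 13.27485 cm^2
B_m^2 = (k_inf - 1) / L^2 = (1.183 - 1) / 13.27485 = 0.01378547 /cm^2
For a bare sphere: B_g = pi/R, so R_c = pi / sqrt(B_m^2)
R_c = pi / sqrt(0.01378547) = 26.757 cm

26.757


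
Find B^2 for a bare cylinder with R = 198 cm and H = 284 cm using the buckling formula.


B^2 = (2.405/R)^2 + (pi/H)^2
B^2 = (2.405/198)^2 + (pi/284)^2
B^2 = 2.6990e-04 /cm^2

2.6990e-04


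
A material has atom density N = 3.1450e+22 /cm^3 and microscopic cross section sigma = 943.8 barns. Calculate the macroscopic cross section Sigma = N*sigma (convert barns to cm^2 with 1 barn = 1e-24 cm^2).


Sigma = N * sigma_barns * 1e-24
Sigma = 3.1450e+22 * 943.8 * 1e-24
Sigma = 29.683 /cm

29.683


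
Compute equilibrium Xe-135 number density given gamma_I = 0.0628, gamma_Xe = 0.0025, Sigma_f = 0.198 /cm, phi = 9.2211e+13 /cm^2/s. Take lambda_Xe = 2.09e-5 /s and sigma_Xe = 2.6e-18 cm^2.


Xe_eq = (gamma_I + gamma_Xe) * Sigma_f * phi / (lambda_Xe + sigma_Xe * phi)
Numerator = (0.0628 + 0.0025) * 0.198 * 9.2211e+13 = 1.192233e+12
Denominator = 2.09e-5 + 2.6e-18 * 9.2211e+13 = 2.606486e-04
Xe_eq = 1.192233e+12 / 2.606486e-04 = 4.5741e+15 /cm^3

4.5741e+15


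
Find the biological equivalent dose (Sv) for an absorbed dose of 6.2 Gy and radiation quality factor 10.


H = D * Q
H = 6.2 * 10
H = 62.000 Sv

62.000


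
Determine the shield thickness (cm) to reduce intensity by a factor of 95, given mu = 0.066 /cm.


x = ln(factor) / mu
x = ln(95) / 0.066
x = 68.998 cm

68.998


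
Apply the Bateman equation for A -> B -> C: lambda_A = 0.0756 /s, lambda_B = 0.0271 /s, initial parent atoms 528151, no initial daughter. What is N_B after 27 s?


N_B(t) = lambda_A * N_A0 / (lambda_B - lambda_A) * [exp(-lambda_A*t) - exp(-lambda_B*t)]
exp(-0.0756*27) = 0.1298728; exp(-0.0271*27) = 0.4810904
N_B = 0.0756 * 528151 / (0.0271 - 0.0756) * (0.1298728 - 0.4810904)
N_B = 289144

289144


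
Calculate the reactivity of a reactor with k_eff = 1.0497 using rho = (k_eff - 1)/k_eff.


rho = (k_eff - 1) / k_eff
rho = (1.0497 - 1) / 1.0497
rho = 0.047347

0.047347


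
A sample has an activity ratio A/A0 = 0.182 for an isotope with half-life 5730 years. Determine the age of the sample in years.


lambda = ln(2) / t_half = ln(2) / 5730 = 1.209681e-04 /yr
t = -ln(A/A0) / lambda
t = -ln(0.182) / 1.209681e-04
t = 14084 yr

14084


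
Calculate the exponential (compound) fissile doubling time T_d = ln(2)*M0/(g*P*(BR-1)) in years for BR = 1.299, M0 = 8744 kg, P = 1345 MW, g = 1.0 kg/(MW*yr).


Breeding gain G = BR - 1 = 1.299 - 1 = 0.299
Fissile production rate = g * P * G = 1.0 * 1345 * 0.299 = 402.155 kg/yr
T_d = ln(2) * M0 / (g * P * G)
T_d = ln(2) * 8744 / 402.155 = 15.071 yr

15.071


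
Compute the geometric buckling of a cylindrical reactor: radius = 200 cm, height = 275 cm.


B^2 = (2.405/R)^2 + (pi/H)^2
B^2 = (2.405/200)^2 + (pi/275)^2
B^2 = 2.7511e-04 /cm^2

2.7511e-04


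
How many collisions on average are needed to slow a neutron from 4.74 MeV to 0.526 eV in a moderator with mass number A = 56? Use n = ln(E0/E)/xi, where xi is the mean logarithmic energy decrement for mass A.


xi = 1 + (A-1)^2/(2A)*ln((A-1)/(A+1)) = 0.03529286 (for A = 56)
n = ln(E0/E) / xi
n = ln(4.74e6 / 0.526) / 0.03529286
n = ln(9.011407e+06) / 0.03529286 = 453.75

453.75


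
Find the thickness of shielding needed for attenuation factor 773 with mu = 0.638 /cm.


x = ln(factor) / mu
x = ln(773) / 0.638
x = 10.424 cm

10.424


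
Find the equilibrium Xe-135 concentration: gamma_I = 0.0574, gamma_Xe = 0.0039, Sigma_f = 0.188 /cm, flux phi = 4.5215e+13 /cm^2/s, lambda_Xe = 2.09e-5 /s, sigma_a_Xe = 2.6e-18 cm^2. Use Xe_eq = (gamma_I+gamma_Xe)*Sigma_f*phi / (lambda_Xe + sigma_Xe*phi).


Xe_eq = (gamma_I + gamma_Xe) * Sigma_f * phi / (lambda_Xe + sigma_Xe * phi)
Numerator = (0.0574 + 0.0039) * 0.188 * 4.5215e+13 = 5.210757e+11
Denominator = 2.09e-5 + 2.6e-18 * 4.5215e+13 = 1.384590e-04
Xe_eq = 5.210757e+11 / 1.384590e-04 = 3.7634e+15 /cm^3

3.7634e+15


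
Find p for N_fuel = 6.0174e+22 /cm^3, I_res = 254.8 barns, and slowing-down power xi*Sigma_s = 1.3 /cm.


p = exp(-N * I * 1e-24 / (xi*Sigma_s))
p = exp(-6.0174e+22 * 254.8 * 1e-24 / 1.3)
p = 7.5489e-06

7.5489e-06


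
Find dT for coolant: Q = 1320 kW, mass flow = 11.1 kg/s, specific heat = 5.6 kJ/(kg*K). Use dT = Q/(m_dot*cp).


dT = Q / (m_dot * cp)
dT = 1320 / (11.1 * 5.6)
dT = 21.236 C

21.236


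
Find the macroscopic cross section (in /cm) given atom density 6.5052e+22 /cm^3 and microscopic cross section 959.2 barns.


Sigma = N * sigma_barns * 1e-24
Sigma = 6.5052e+22 * 959.2 * 1e-24
Sigma = 62.398 /cm

62.398


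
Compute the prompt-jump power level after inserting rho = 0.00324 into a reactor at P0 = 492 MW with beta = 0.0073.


P1/P0 = beta / (beta - rho)
P1/P0 = 0.0073 / (0.0073 - 0.00324) = 1.798030
P1 = 492 * 1.798030 = 884.63 MW

884.63


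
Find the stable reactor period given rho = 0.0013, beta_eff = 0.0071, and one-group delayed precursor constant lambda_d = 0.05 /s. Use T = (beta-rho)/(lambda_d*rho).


T = (beta - rho) / (lambda_d * rho)
T = (0.0071 - 0.0013) / (0.05 * 0.0013)
T = 89.231 s

89.231


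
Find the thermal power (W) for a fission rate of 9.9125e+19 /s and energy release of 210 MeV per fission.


P = fission_rate * E_MeV * 1.602e-13
P = 9.9125e+19 * 210 * 1.602e-13
P = 3.3348e+09 W

3.3348e+09


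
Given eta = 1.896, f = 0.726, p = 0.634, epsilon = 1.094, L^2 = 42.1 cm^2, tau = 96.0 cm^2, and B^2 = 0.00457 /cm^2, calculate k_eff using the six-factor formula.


k_inf = eta*f*p*eps = 1.896*0.726*0.634*1.094 = 0.9547321
P_TNL = 1/(1 + L^2*B^2) = 1/(1 + 42.1*0.00457) = 0.8386469
P_FNL = exp(-B^2*tau) = exp(-0.00457*96.0) = 0.6448613
k_eff = k_inf * P_TNL * P_FNL = 0.9547321 * 0.8386469 * 0.6448613
k_eff = 0.51633

0.51633


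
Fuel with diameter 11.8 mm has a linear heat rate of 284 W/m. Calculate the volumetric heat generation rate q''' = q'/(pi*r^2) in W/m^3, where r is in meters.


r = D / 2 / 1000 = 11.8 / 2 / 1000 = 0.0059 m
q''' = q' / (pi * r^2)
q''' = 284 / (pi * 0.0059^2)
q''' = 2.5970e+06 W/m^3

2.5970e+06


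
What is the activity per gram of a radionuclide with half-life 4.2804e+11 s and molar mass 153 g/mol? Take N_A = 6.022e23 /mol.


lambda = ln(2) / t_half = ln(2) / 4.2804e+11 = 1.619351e-12 /s
SA = lambda * N_A / M
SA = 1.619351e-12 * 6.022e23 / 153
SA = 6.3737e+09 Bq/g

6.3737e+09


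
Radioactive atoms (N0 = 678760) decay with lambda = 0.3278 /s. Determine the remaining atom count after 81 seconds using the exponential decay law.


N = N0 * exp(-lambda * t)
N = 678760 * exp(-0.3278 * 81)
N = 1.9972e-06

1.9972e-06


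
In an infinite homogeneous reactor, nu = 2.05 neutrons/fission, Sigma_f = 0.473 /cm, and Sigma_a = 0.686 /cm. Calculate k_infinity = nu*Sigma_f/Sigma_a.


k_inf = nu * Sigma_f / Sigma_a
k_inf = 2.05 * 0.473 / 0.686
k_inf = 1.4135

1.4135


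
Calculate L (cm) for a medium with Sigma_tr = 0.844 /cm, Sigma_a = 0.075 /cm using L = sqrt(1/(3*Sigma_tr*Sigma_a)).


D = 1 / (3 * Sigma_tr) = 1 / (3 * 0.844) = 0.3949447 cm
L = sqrt(D / Sigma_a)
L = sqrt(0.3949447 / 0.075)
L = 2.2948 cm

2.2948


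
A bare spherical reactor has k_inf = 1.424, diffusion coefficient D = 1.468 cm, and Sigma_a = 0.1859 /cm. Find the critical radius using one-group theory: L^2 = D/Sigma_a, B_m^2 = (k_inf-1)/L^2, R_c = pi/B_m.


L^2 = D / Sigma_a = 1.468 / 0.1859 = 7.896719 cm^2
B_m^2 = (k_inf - 1) / L^2 = (1.424 - 1) / 7.896719 = 0.05369319 /cm^2
For a bare sphere: B_g = pi/R, so R_c = pi / sqrt(B_m^2)
R_c = pi / sqrt(0.05369319) = 13.558 cm

13.558


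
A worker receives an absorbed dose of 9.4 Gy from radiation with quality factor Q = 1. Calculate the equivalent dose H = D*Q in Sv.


H = D * Q
H = 9.4 * 1
H = 9.4000 Sv

9.4000


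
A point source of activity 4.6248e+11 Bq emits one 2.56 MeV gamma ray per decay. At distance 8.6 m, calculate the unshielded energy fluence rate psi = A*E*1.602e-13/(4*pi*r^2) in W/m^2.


psi = A * E * 1.602e-13 / (4*pi*r^2)
psi = 4.6248e+11 * 2.56 * 1.602e-13 / (4*pi*8.6^2)
psi = 2.0407e-04 W/m^2

2.0407e-04


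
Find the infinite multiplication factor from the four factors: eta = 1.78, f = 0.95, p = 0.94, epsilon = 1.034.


k_inf = eta * f * p * epsilon
k_inf = 1.78 * 0.95 * 0.94 * 1.034
k_inf = 1.6436

1.6436


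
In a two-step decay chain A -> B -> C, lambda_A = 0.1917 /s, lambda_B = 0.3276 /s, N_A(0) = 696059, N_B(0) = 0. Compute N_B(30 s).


N_B(t) = lambda_A * N_A0 / (lambda_B - lambda_A) * [exp(-lambda_A*t) - exp(-lambda_B*t)]
exp(-0.1917*30) = 0.003179600; exp(-0.3276*30) = 5.392049e-05
N_B = 0.1917 * 696059 / (0.3276 - 0.1917) * (0.003179600 - 5.392049e-05)
N_B = 3069.0

3069.0


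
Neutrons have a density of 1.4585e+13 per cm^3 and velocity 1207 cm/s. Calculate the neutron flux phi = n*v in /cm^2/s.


phi = n * v
phi = 1.4585e+13 * 1207
phi = 1.7604e+16 /cm^2/s

1.7604e+16


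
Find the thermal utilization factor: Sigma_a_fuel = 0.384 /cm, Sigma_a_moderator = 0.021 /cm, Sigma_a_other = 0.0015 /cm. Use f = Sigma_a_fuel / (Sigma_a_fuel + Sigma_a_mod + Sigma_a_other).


f = Sigma_a_fuel / (Sigma_a_fuel + Sigma_a_mod + Sigma_a_other)
f = 0.384 / (0.384 + 0.021 + 0.0015)
f = 0.94465

0.94465


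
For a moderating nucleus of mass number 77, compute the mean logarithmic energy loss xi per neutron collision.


xi = 1 + (A-1)^2/(2A) * ln((A-1)/(A+1))
xi = 1 + (77-1)^2/(2*77) * ln((77-1)/(77 +1))
xi = 0.025751

0.025751


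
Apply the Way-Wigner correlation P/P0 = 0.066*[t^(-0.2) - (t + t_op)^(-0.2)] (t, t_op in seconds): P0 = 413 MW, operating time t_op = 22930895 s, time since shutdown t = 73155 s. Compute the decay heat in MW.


P/P0 = 0.066 * [t^(-0.2) - (t + t_op)^(-0.2)]
P/P0 = 0.066 * [73155^(-0.2) - (73155 + 22930895)^(-0.2)]
P/P0 = 0.066 * [0.1064514 - 0.03370072] = 0.004801545
P = 413 * 0.004801545 = 1.9830 MW

1.9830


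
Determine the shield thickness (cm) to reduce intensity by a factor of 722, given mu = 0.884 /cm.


x = ln(factor) / mu
x = ln(722) / 0.884
x = 7.4457 cm

7.4457


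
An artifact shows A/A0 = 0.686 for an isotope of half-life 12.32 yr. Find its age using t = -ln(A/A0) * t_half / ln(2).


lambda = ln(2) / t_half = ln(2) / 12.32 = 0.05626195 /yr
t = -ln(A/A0) / lambda
t = -ln(0.686) / 0.05626195
t = 6.6986 yr

6.6986


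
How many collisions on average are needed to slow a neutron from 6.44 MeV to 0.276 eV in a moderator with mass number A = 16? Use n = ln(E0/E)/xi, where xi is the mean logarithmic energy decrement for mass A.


xi = 1 + (A-1)^2/(2A)*ln((A-1)/(A+1)) = 0.1199467 (for A = 16)
n = ln(E0/E) / xi
n = ln(6.44e6 / 0.276) / 0.1199467
n = ln(2.333333e+07) / 0.1199467 = 141.44

141.44


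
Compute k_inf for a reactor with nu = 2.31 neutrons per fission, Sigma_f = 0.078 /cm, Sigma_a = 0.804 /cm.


k_inf = nu * Sigma_f / Sigma_a
k_inf = 2.31 * 0.078 / 0.804
k_inf = 0.22410

0.22410


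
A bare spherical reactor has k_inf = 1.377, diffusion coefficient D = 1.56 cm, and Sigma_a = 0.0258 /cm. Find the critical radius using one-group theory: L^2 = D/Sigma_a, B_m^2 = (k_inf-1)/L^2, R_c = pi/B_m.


L^2 = D / Sigma_a = 1.56 / 0.0258 = 60.46512 cm^2
B_m^2 = (k_inf - 1) / L^2 = (1.377 - 1) / 60.46512 = 0.006235000 /cm^2
For a bare sphere: B_g = pi/R, so R_c = pi / sqrt(B_m^2)
R_c = pi / sqrt(0.006235000) = 39.786 cm

39.786


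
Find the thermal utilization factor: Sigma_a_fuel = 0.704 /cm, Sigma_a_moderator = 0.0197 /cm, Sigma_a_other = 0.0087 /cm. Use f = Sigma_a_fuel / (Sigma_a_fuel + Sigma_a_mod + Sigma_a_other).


f = Sigma_a_fuel / (Sigma_a_fuel + Sigma_a_mod + Sigma_a_other)
f = 0.704 / (0.704 + 0.0197 + 0.0087)
f = 0.96122

0.96122


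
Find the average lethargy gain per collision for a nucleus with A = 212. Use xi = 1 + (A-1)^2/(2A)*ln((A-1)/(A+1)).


xi = 1 + (A-1)^2/(2A) * ln((A-1)/(A+1))
xi = 1 + (212-1)^2/(2*212) * ln((212-1)/(212 +1))
xi = 0.0094044

0.0094044


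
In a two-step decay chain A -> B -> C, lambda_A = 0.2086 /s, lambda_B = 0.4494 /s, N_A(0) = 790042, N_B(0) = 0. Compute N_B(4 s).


N_B(t) = lambda_A * N_A0 / (lambda_B - lambda_A) * [exp(-lambda_A*t) - exp(-lambda_B*t)]
exp(-0.2086*4) = 0.4341349; exp(-0.4494*4) = 0.1656961
N_B = 0.2086 * 790042 / (0.4494 - 0.2086) * (0.4341349 - 0.1656961)
N_B = 183719

183719


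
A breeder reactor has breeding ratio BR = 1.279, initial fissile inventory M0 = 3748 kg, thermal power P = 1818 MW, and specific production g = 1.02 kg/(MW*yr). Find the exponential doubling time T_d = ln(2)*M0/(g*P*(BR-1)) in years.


Breeding gain G = BR - 1 = 1.279 - 1 = 0.279
Fissile production rate = g * P * G = 1.02 * 1818 * 0.279 = 517.36644 kg/yr
T_d = ln(2) * M0 / (g * P * G)
T_d = ln(2) * 3748 / 517.36644 = 5.0214 yr

5.0214


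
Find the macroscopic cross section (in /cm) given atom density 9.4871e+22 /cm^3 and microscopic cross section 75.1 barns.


Sigma = N * sigma_barns * 1e-24
Sigma = 9.4871e+22 * 75.1 * 1e-24
Sigma = 7.1248 /cm

7.1248


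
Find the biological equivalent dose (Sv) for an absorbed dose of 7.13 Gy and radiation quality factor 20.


H = D * Q
H = 7.13 * 20
H = 142.60 Sv

142.60


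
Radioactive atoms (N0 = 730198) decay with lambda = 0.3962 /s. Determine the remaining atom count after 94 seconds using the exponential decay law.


N = N0 * exp(-lambda * t)
N = 730198 * exp(-0.3962 * 94)
N = 4.8876e-11

4.8876e-11


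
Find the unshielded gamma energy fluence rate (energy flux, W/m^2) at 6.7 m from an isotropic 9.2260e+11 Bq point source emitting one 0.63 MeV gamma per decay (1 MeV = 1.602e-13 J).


psi = A * E * 1.602e-13 / (4*pi*r^2)
psi = 9.2260e+11 * 0.63 * 1.602e-13 / (4*pi*6.7^2)
psi = 1.6507e-04 W/m^2

1.6507e-04


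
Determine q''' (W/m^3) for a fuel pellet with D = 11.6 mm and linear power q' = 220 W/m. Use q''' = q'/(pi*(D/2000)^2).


r = D / 2 / 1000 = 11.6 / 2 / 1000 = 0.0058 m
q''' = q' / (pi * r^2)
q''' = 220 / (pi * 0.0058^2)
q''' = 2.0817e+06 W/m^3

2.0817e+06


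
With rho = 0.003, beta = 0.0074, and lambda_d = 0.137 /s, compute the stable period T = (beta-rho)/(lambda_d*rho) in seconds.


T = (beta - rho) / (lambda_d * rho)
T = (0.0074 - 0.003) / (0.137 * 0.003)
T = 10.706 s

10.706


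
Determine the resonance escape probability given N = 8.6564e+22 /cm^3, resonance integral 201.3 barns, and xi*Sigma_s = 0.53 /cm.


p = exp(-N * I * 1e-24 / (xi*Sigma_s))
p = exp(-8.6564e+22 * 201.3 * 1e-24 / 0.53)
p = 5.2635e-15

5.2635e-15


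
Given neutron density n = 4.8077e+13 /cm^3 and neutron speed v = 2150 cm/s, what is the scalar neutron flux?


phi = n * v
phi = 4.8077e+13 * 2150
phi = 1.0337e+17 /cm^2/s

1.0337e+17


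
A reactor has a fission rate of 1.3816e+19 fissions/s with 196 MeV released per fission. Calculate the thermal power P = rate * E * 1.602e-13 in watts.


P = fission_rate * E_MeV * 1.602e-13
P = 1.3816e+19 * 196 * 1.602e-13
P = 4.3381e+08 W

4.3381e+08


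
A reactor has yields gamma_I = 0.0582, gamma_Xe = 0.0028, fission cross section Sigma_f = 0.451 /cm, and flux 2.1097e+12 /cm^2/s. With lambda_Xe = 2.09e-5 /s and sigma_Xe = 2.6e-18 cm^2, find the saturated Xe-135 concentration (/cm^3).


Xe_eq = (gamma_I + gamma_Xe) * Sigma_f * phi / (lambda_Xe + sigma_Xe * phi)
Numerator = (0.0582 + 0.0028) * 0.451 * 2.1097e+12 = 5.803996e+10
Denominator = 2.09e-5 + 2.6e-18 * 2.1097e+12 = 2.638522e-05
Xe_eq = 5.803996e+10 / 2.638522e-05 = 2.1997e+15 /cm^3

2.1997e+15


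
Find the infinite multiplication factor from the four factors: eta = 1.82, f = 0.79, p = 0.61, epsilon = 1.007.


k_inf = eta * f * p * epsilon
k_inf = 1.82 * 0.79 * 0.61 * 1.007
k_inf = 0.88320

0.88320


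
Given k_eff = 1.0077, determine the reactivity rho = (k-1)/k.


rho = (k_eff - 1) / k_eff
rho = (1.0077 - 1) / 1.0077
rho = 0.0076412

0.0076412


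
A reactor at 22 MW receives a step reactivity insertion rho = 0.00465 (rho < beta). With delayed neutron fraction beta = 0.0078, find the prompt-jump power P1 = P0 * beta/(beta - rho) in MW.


P1/P0 = beta / (beta - rho)
P1/P0 = 0.0078 / (0.0078 - 0.00465) = 2.476190
P1 = 22 * 2.476190 = 54.476 MW

54.476


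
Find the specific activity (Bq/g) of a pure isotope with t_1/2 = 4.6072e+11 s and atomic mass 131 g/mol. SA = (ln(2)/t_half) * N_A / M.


lambda = ln(2) / t_half = ln(2) / 4.6072e+11 = 1.504487e-12 /s
SA = lambda * N_A / M
SA = 1.504487e-12 * 6.022e23 / 131
SA = 6.9160e+09 Bq/g

6.9160e+09


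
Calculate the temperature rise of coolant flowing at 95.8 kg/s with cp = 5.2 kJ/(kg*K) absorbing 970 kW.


dT = Q / (m_dot * cp)
dT = 970 / (95.8 * 5.2)
dT = 1.9472 C

1.9472


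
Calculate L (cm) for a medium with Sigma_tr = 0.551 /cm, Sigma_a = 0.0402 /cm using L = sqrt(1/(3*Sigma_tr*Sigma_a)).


D = 1 / (3 * Sigma_tr) = 1 / (3 * 0.551) = 0.6049607 cm
L = sqrt(D / Sigma_a)
L = sqrt(0.6049607 / 0.0402)
L = 3.8793 cm

3.8793


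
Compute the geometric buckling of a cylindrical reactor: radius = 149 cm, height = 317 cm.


B^2 = (2.405/R)^2 + (pi/H)^2
B^2 = (2.405/149)^2 + (pi/317)^2
B^2 = 3.5875e-04 /cm^2

3.5875e-04


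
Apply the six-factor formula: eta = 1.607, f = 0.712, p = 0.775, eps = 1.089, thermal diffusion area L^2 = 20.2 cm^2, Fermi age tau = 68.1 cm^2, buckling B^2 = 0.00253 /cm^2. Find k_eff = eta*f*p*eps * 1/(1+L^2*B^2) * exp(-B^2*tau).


k_inf = eta*f*p*eps = 1.607*0.712*0.775*1.089 = 0.9656627
P_TNL = 1/(1 + L^2*B^2) = 1/(1 + 20.2*0.00253) = 0.9513788
P_FNL = exp(-B^2*tau) = exp(-0.00253*68.1) = 0.8417325
k_eff = k_inf * P_TNL * P_FNL = 0.9656627 * 0.9513788 * 0.8417325
k_eff = 0.77331

0.77331


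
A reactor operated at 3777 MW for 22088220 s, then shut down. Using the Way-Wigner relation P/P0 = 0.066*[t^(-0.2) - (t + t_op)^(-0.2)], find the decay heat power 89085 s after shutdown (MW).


P/P0 = 0.066 * [t^(-0.2) - (t + t_op)^(-0.2)]
P/P0 = 0.066 * [89085^(-0.2) - (89085 + 22088220)^(-0.2)]
P/P0 = 0.066 * [0.1023385 - 0.03394832] = 0.004513752
P = 3777 * 0.004513752 = 17.048 MW

17.048


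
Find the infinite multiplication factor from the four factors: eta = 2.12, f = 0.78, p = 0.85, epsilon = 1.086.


k_inf = eta * f * p * epsilon
k_inf = 2.12 * 0.78 * 0.85 * 1.086
k_inf = 1.5264

1.5264


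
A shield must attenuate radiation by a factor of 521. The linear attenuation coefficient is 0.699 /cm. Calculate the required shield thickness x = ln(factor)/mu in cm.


x = ln(factor) / mu
x = ln(521) / 0.699
x = 8.9496 cm

8.9496


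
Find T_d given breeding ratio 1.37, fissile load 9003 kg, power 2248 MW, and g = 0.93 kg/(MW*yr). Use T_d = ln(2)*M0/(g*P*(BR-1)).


Breeding gain G = BR - 1 = 1.37 - 1 = 0.37
Fissile production rate = g * P * G = 0.93 * 2248 * 0.37 = 773.5368 kg/yr
T_d = ln(2) * M0 / (g * P * G)
T_d = ln(2) * 9003 / 773.5368 = 8.0674 yr

8.0674


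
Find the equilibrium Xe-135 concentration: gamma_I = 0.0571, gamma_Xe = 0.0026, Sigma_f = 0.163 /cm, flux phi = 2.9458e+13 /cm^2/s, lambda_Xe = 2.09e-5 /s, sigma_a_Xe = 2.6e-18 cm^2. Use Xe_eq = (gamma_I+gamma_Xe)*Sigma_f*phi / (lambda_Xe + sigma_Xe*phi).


Xe_eq = (gamma_I + gamma_Xe) * Sigma_f * phi / (lambda_Xe + sigma_Xe * phi)
Numerator = (0.0571 + 0.0026) * 0.163 * 2.9458e+13 = 2.866587e+11
Denominator = 2.09e-5 + 2.6e-18 * 2.9458e+13 = 9.749080e-05
Xe_eq = 2.866587e+11 / 9.749080e-05 = 2.9404e+15 /cm^3

2.9404e+15


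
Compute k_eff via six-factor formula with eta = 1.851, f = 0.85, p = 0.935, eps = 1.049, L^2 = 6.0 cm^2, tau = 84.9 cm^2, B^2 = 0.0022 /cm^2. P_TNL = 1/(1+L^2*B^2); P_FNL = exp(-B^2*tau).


k_inf = eta*f*p*eps = 1.851*0.85*0.935*1.049 = 1.543165
P_TNL = 1/(1 + L^2*B^2) = 1/(1 + 6.0*0.0022) = 0.9869720
P_FNL = exp(-B^2*tau) = exp(-0.0022*84.9) = 0.8296262
k_eff = k_inf * P_TNL * P_FNL = 1.543165 * 0.9869720 * 0.8296262
k_eff = 1.2636

1.2636


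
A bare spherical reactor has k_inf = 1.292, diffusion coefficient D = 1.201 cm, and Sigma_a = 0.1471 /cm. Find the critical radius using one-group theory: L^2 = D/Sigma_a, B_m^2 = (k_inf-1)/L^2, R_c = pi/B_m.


L^2 = D / Sigma_a = 1.201 / 0.1471 = 8.164514 cm^2
B_m^2 = (k_inf - 1) / L^2 = (1.292 - 1) / 8.164514 = 0.03576453 /cm^2
For a bare sphere: B_g = pi/R, so R_c = pi / sqrt(B_m^2)
R_c = pi / sqrt(0.03576453) = 16.612 cm

16.612


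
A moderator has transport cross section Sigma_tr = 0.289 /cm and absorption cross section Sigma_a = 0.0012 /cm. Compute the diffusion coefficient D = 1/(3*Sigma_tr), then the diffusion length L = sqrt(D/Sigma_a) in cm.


D = 1 / (3 * Sigma_tr) = 1 / (3 * 0.289) = 1.153403 cm
L = sqrt(D / Sigma_a)
L = sqrt(1.153403 / 0.0012)
L = 31.003 cm

31.003


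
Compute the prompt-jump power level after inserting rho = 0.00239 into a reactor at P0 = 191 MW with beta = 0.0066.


P1/P0 = beta / (beta - rho)
P1/P0 = 0.0066 / (0.0066 - 0.00239) = 1.567696
P1 = 191 * 1.567696 = 299.43 MW

299.43


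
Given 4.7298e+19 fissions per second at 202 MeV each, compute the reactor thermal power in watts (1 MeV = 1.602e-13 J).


P = fission_rate * E_MeV * 1.602e-13
P = 4.7298e+19 * 202 * 1.602e-13
P = 1.5306e+09 W

1.5306e+09


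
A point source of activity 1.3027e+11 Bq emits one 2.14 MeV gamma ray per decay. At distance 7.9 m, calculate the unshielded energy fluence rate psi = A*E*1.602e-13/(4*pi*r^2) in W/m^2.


psi = A * E * 1.602e-13 / (4*pi*r^2)
psi = 1.3027e+11 * 2.14 * 1.602e-13 / (4*pi*7.9^2)
psi = 5.6945e-05 W/m^2

5.6945e-05


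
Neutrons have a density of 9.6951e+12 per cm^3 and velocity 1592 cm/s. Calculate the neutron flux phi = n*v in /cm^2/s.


phi = n * v
phi = 9.6951e+12 * 1592
phi = 1.5435e+16 /cm^2/s

1.5435e+16
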